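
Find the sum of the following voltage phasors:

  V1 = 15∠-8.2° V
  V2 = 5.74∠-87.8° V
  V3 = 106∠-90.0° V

Step 1 — Convert each phasor to rectangular form:
  V1 = 15·(cos(-8.2°) + j·sin(-8.2°)) = 14.85 - j2.139 V
  V2 = 5.74·(cos(-87.8°) + j·sin(-87.8°)) = 0.2203 - j5.736 V
  V3 = 106·(cos(-90.0°) + j·sin(-90.0°)) = 0 - j106 V
Step 2 — Sum components: V_total = 15.07 - j113.9 V.
Step 3 — Convert to polar: |V_total| = 114.9 V, ∠V_total = -82.5°.

V_total = 114.9∠-82.5° V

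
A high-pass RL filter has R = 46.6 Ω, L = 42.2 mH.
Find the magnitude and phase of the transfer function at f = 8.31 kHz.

Step 1 — Angular frequency: ω = 2π·8310 = 5.221e+04 rad/s.
Step 2 — Transfer function: H(jω) = jωL/(R + jωL).
Step 3 — Numerator jωL = j·2203; denominator R + jωL = 46.6 + j2203.
Step 4 — H = 0.9996 + j0.02114.
Step 5 — Magnitude: |H| = 0.9998 (-0.0 dB); phase: φ = 1.2°.

|H| = 0.9998 (-0.0 dB), φ = 1.2°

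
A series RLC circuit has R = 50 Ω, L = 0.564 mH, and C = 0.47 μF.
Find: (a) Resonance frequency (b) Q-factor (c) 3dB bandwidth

Step 1 — Resonance: ω₀ = 1/√(LC) = 1/√(0.000564·4.7e-07) = 6.142e+04 rad/s.
Step 2 — f₀ = ω₀/(2π) = 9775 Hz.
Step 3 — Series Q: Q = ω₀L/R = 6.142e+04·0.000564/50 = 0.6928.
Step 4 — Bandwidth: Δω = ω₀/Q = 8.865e+04 rad/s; BW = Δω/(2π) = 1.411e+04 Hz.

(a) f₀ = 9775 Hz  (b) Q = 0.6928  (c) BW = 1.411e+04 Hz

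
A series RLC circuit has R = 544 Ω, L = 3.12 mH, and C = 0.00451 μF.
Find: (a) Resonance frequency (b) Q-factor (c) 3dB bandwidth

Step 1 — Resonance condition Im(Z)=0 gives ω₀ = 1/√(LC).
Step 2 — ω₀ = 1/√(0.00312·4.51e-09) = 2.666e+05 rad/s.
Step 3 — f₀ = ω₀/(2π) = 4.243e+04 Hz.
Step 4 — Series Q: Q = ω₀L/R = 2.666e+05·0.00312/544 = 1.529.
Step 5 — 3dB bandwidth: Δω = ω₀/Q = 1.744e+05 rad/s; BW = Δω/(2π) = 2.775e+04 Hz.

(a) f₀ = 4.243e+04 Hz  (b) Q = 1.529  (c) BW = 2.775e+04 Hz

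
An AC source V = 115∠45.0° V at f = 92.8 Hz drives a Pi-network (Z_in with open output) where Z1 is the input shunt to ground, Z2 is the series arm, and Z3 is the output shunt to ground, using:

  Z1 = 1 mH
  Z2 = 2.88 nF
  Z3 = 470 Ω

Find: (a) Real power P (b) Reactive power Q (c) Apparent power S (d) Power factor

Step 1 — Angular frequency: ω = 2π·f = 2π·92.8 = 583.1 rad/s.
Step 2 — Component impedances:
  Z1: Z = jωL = j·583.1·0.001 = 0 + j0.5831 Ω
  Z2: Z = 1/(jωC) = -j/(ω·C) = 0 - j5.955e+05 Ω
  Z3: Z = R = 470 Ω
Step 3 — With open output, the series arm Z2 and the output shunt Z3 appear in series to ground: Z2 + Z3 = 470 - j5.955e+05 Ω.
Step 4 — Parallel with input shunt Z1: Z_in = Z1 || (Z2 + Z3) = 0 + j0.5831 Ω = 0.5831∠90.0° Ω.
Step 5 — Source phasor: V = 115∠45.0° V = 81.32 + j81.32 V.
Step 6 — Current: I = V / Z = 139.5 - j139.5 A = 197.2∠-45.0° A.
Step 7 — Complex power: S = V·I* = 0 + j2.268e+04 VA.
Step 8 — Real power: P = Re(S) = 0 W.
Step 9 — Reactive power: Q = Im(S) = 2.268e+04 VAR.
Step 10 — Apparent power: |S| = 2.268e+04 VA.
Step 11 — Power factor: PF = P/|S| = 0 (lagging).

(a) P = 0 W  (b) Q = 2.268e+04 VAR  (c) S = 2.268e+04 VA  (d) PF = 0 (lagging)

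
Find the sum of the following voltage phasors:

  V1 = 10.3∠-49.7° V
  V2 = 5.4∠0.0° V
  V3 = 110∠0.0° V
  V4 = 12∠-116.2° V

Step 1 — Convert each phasor to rectangular form:
  V1 = 10.3·(cos(-49.7°) + j·sin(-49.7°)) = 6.662 - j7.855 V
  V2 = 5.4·(cos(0.0°) + j·sin(0.0°)) = 5.4 V
  V3 = 110·(cos(0.0°) + j·sin(0.0°)) = 110 V
  V4 = 12·(cos(-116.2°) + j·sin(-116.2°)) = -5.298 - j10.77 V
Step 2 — Sum components: V_total = 116.8 - j18.62 V.
Step 3 — Convert to polar: |V_total| = 118.2 V, ∠V_total = -9.1°.

V_total = 118.2∠-9.1° V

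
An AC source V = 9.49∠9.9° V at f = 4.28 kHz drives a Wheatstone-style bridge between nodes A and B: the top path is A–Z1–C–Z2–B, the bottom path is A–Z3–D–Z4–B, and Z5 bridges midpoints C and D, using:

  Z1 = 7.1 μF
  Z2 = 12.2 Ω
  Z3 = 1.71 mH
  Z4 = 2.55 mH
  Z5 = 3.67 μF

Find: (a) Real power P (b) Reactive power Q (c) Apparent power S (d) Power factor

Step 1 — Angular frequency: ω = 2π·f = 2π·4280 = 2.689e+04 rad/s.
Step 2 — Component impedances:
  Z1: Z = 1/(jωC) = -j/(ω·C) = 0 - j5.237 Ω
  Z2: Z = R = 12.2 Ω
  Z3: Z = jωL = j·2.689e+04·0.00171 = 0 + j45.99 Ω
  Z4: Z = jωL = j·2.689e+04·0.00255 = 0 + j68.57 Ω
  Z5: Z = 1/(jωC) = -j/(ω·C) = 0 - j10.13 Ω
Step 3 — Bridge requires nodal analysis (the Z5 bridge couples midpoints C and D, so the two paths cannot be reduced to a simple series/parallel combination). Setting node B to ground and injecting 1 A at node A, the 3-node admittance system at A, C, D solves to V_A = Z_AB = 10.91 - j3.772 Ω = 11.54∠-19.1° Ω.
Step 4 — Source phasor: V = 9.49∠9.9° V = 9.349 + j1.632 V.
Step 5 — Current: I = V / Z = 0.7192 + j0.3982 A = 0.8221∠29.0° A.
Step 6 — Complex power: S = V·I* = 7.374 - j2.55 VA.
Step 7 — Real power: P = Re(S) = 7.374 W.
Step 8 — Reactive power: Q = Im(S) = -2.55 VAR.
Step 9 — Apparent power: |S| = 7.802 VA.
Step 10 — Power factor: PF = P/|S| = 0.9451 (leading).

(a) P = 7.374 W  (b) Q = -2.55 VAR  (c) S = 7.802 VA  (d) PF = 0.9451 (leading)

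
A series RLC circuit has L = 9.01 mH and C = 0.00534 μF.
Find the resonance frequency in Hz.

Step 1 — Resonance condition Im(Z)=0 gives ω₀ = 1/√(LC).
Step 2 — ω₀ = 1/√(0.00901·5.34e-09) = 1.442e+05 rad/s.
Step 3 — f₀ = ω₀/(2π) = 2.294e+04 Hz.

f₀ = 2.294e+04 Hz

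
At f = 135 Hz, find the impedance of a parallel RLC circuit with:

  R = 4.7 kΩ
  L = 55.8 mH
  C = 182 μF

Step 1 — Angular frequency: ω = 2π·f = 2π·135 = 848.2 rad/s.
Step 2 — Component impedances:
  R: Z = R = 4700 Ω
  L: Z = jωL = j·848.2·0.0558 = 0 + j47.33 Ω
  C: Z = 1/(jωC) = -j/(ω·C) = 0 - j6.478 Ω
Step 3 — Parallel combination: 1/Z_total = 1/R + 1/L + 1/C; Z_total = 0.01198 - j7.505 Ω = 7.505∠-89.9° Ω.

Z = 0.01198 - j7.505 Ω = 7.505∠-89.9° Ω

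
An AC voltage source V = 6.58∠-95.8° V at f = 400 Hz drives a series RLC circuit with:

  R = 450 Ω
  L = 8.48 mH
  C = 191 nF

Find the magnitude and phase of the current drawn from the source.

Step 1 — Angular frequency: ω = 2π·f = 2π·400 = 2513 rad/s.
Step 2 — Component impedances:
  R: Z = R = 450 Ω
  L: Z = jωL = j·2513·0.00848 = 0 + j21.31 Ω
  C: Z = 1/(jωC) = -j/(ω·C) = 0 - j2083 Ω
Step 3 — Series combination: Z_total = R + L + C = 450 - j2062 Ω = 2110∠-77.7° Ω.
Step 4 — Source phasor: V = 6.58∠-95.8° V = -0.665 - j6.546 V.
Step 5 — Ohm's law: I = V / Z_total = (-0.665 - j6.546) / (450 - j2062) = 0.002963 - j0.0009693 A.
Step 6 — Convert to polar: |I| = 0.003118 A, ∠I = -18.1°.

I = 0.003118∠-18.1° A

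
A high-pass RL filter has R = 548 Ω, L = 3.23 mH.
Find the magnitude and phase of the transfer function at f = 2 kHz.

Step 1 — Angular frequency: ω = 2π·2000 = 1.257e+04 rad/s.
Step 2 — Transfer function: H(jω) = jωL/(R + jωL).
Step 3 — Numerator jωL = j·40.59; denominator R + jωL = 548 + j40.59.
Step 4 — H = 0.005456 + j0.07366.
Step 5 — Magnitude: |H| = 0.07387 (-22.6 dB); phase: φ = 85.8°.

|H| = 0.07387 (-22.6 dB), φ = 85.8°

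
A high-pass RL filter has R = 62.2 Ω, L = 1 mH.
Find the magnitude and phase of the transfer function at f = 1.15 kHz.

Step 1 — Angular frequency: ω = 2π·1150 = 7226 rad/s.
Step 2 — Transfer function: H(jω) = jωL/(R + jωL).
Step 3 — Numerator jωL = j·7.226; denominator R + jωL = 62.2 + j7.226.
Step 4 — H = 0.01332 + j0.1146.
Step 5 — Magnitude: |H| = 0.1154 (-18.8 dB); phase: φ = 83.4°.

|H| = 0.1154 (-18.8 dB), φ = 83.4°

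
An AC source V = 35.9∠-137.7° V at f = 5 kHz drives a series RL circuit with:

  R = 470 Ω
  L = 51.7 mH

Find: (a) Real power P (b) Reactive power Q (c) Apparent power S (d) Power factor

Step 1 — Angular frequency: ω = 2π·f = 2π·5000 = 3.142e+04 rad/s.
Step 2 — Component impedances:
  R: Z = R = 470 Ω
  L: Z = jωL = j·3.142e+04·0.0517 = 0 + j1624 Ω
Step 3 — Series combination: Z_total = R + L = 470 + j1624 Ω = 1691∠73.9° Ω.
Step 4 — Source phasor: V = 35.9∠-137.7° V = -26.55 - j24.16 V.
Step 5 — Current: I = V / Z = -0.01809 + j0.01111 A = 0.02123∠148.4° A.
Step 6 — Complex power: S = V·I* = 0.2119 + j0.7322 VA.
Step 7 — Real power: P = Re(S) = 0.2119 W.
Step 8 — Reactive power: Q = Im(S) = 0.7322 VAR.
Step 9 — Apparent power: |S| = 0.7622 VA.
Step 10 — Power factor: PF = P/|S| = 0.278 (lagging).

(a) P = 0.2119 W  (b) Q = 0.7322 VAR  (c) S = 0.7622 VA  (d) PF = 0.278 (lagging)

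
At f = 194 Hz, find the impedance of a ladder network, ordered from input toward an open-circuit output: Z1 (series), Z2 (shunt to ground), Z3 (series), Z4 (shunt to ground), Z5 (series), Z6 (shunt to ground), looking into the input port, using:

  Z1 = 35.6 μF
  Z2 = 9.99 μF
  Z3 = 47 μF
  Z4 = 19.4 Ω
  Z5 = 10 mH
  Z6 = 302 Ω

Step 1 — Angular frequency: ω = 2π·f = 2π·194 = 1219 rad/s.
Step 2 — Component impedances:
  Z1: Z = 1/(jωC) = -j/(ω·C) = 0 - j23.04 Ω
  Z2: Z = 1/(jωC) = -j/(ω·C) = 0 - j82.12 Ω
  Z3: Z = 1/(jωC) = -j/(ω·C) = 0 - j17.46 Ω
  Z4: Z = R = 19.4 Ω
  Z5: Z = jωL = j·1219·0.01 = 0 + j12.19 Ω
  Z6: Z = R = 302 Ω
Step 3 — Ladder network (open output): work backward from the far end, alternating series and parallel combinations. Z_in = 12.01 - j39.61 Ω = 41.39∠-73.1° Ω.

Z = 12.01 - j39.61 Ω = 41.39∠-73.1° Ω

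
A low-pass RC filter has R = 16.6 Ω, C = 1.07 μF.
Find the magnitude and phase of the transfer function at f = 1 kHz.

Step 1 — Angular frequency: ω = 2π·1000 = 6283 rad/s.
Step 2 — Transfer function: H(jω) = 1/(1 + jωRC).
Step 3 — Denominator: 1 + jωRC = 1 + j·6283·16.6·1.07e-06 = 1 + j0.1116.
Step 4 — H = 0.9877 - j0.1102.
Step 5 — Magnitude: |H| = 0.9938 (-0.1 dB); phase: φ = -6.4°.

|H| = 0.9938 (-0.1 dB), φ = -6.4°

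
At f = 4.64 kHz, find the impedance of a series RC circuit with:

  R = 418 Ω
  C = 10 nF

Step 1 — Angular frequency: ω = 2π·f = 2π·4640 = 2.915e+04 rad/s.
Step 2 — Component impedances:
  R: Z = R = 418 Ω
  C: Z = 1/(jωC) = -j/(ω·C) = 0 - j3430 Ω
Step 3 — Series combination: Z_total = R + C = 418 - j3430 Ω = 3455∠-83.1° Ω.

Z = 418 - j3430 Ω = 3455∠-83.1° Ω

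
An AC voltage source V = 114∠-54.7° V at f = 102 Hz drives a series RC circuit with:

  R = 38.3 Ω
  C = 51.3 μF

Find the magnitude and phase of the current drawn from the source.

Step 1 — Angular frequency: ω = 2π·f = 2π·102 = 640.9 rad/s.
Step 2 — Component impedances:
  R: Z = R = 38.3 Ω
  C: Z = 1/(jωC) = -j/(ω·C) = 0 - j30.42 Ω
Step 3 — Series combination: Z_total = R + C = 38.3 - j30.42 Ω = 48.91∠-38.5° Ω.
Step 4 — Source phasor: V = 114∠-54.7° V = 65.88 - j93.04 V.
Step 5 — Ohm's law: I = V / Z_total = (65.88 - j93.04) / (38.3 - j30.42) = 2.238 - j0.6521 A.
Step 6 — Convert to polar: |I| = 2.331 A, ∠I = -16.2°.

I = 2.331∠-16.2° A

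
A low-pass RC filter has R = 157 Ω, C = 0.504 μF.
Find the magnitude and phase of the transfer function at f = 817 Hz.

Step 1 — Angular frequency: ω = 2π·817 = 5133 rad/s.
Step 2 — Transfer function: H(jω) = 1/(1 + jωRC).
Step 3 — Denominator: 1 + jωRC = 1 + j·5133·157·5.04e-07 = 1 + j0.4062.
Step 4 — H = 0.8584 - j0.3487.
Step 5 — Magnitude: |H| = 0.9265 (-0.7 dB); phase: φ = -22.1°.

|H| = 0.9265 (-0.7 dB), φ = -22.1°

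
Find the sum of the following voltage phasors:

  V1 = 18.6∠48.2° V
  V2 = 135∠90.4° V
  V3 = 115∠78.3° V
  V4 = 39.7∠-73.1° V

Step 1 — Convert each phasor to rectangular form:
  V1 = 18.6·(cos(48.2°) + j·sin(48.2°)) = 12.4 + j13.87 V
  V2 = 135·(cos(90.4°) + j·sin(90.4°)) = -0.9425 + j135 V
  V3 = 115·(cos(78.3°) + j·sin(78.3°)) = 23.32 + j112.6 V
  V4 = 39.7·(cos(-73.1°) + j·sin(-73.1°)) = 11.54 - j37.99 V
Step 2 — Sum components: V_total = 46.32 + j223.5 V.
Step 3 — Convert to polar: |V_total| = 228.2 V, ∠V_total = 78.3°.

V_total = 228.2∠78.3° V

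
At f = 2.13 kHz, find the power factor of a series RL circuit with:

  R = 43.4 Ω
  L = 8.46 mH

Step 1 — Angular frequency: ω = 2π·f = 2π·2130 = 1.338e+04 rad/s.
Step 2 — Component impedances:
  R: Z = R = 43.4 Ω
  L: Z = jωL = j·1.338e+04·0.00846 = 0 + j113.2 Ω
Step 3 — Series combination: Z_total = R + L = 43.4 + j113.2 Ω = 121.3∠69.0° Ω.
Step 4 — Power factor: PF = cos(φ) = Re(Z)/|Z| = 43.4/121.25 = 0.3579.
Step 5 — Type: Im(Z) = 113.2 ⇒ lagging (phase φ = 69.0°).

PF = 0.3579 (lagging, φ = 69.0°)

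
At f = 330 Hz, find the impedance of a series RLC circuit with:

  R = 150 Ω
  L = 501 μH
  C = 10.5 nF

Step 1 — Angular frequency: ω = 2π·f = 2π·330 = 2073 rad/s.
Step 2 — Component impedances:
  R: Z = R = 150 Ω
  L: Z = jωL = j·2073·0.000501 = 0 + j1.039 Ω
  C: Z = 1/(jωC) = -j/(ω·C) = 0 - j4.593e+04 Ω
Step 3 — Series combination: Z_total = R + L + C = 150 - j4.593e+04 Ω = 4.593e+04∠-89.8° Ω.

Z = 150 - j4.593e+04 Ω = 4.593e+04∠-89.8° Ω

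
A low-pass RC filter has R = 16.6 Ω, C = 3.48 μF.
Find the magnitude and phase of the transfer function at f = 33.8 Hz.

Step 1 — Angular frequency: ω = 2π·33.8 = 212.4 rad/s.
Step 2 — Transfer function: H(jω) = 1/(1 + jωRC).
Step 3 — Denominator: 1 + jωRC = 1 + j·212.4·16.6·3.48e-06 = 1 + j0.01227.
Step 4 — H = 0.9998 - j0.01227.
Step 5 — Magnitude: |H| = 0.9999 (-0.0 dB); phase: φ = -0.7°.

|H| = 0.9999 (-0.0 dB), φ = -0.7°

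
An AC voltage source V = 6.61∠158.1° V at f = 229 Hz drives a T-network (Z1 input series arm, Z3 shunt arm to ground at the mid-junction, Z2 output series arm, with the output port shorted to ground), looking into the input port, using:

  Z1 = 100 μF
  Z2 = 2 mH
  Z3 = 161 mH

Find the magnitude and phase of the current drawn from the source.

Step 1 — Angular frequency: ω = 2π·f = 2π·229 = 1439 rad/s.
Step 2 — Component impedances:
  Z1: Z = 1/(jωC) = -j/(ω·C) = 0 - j6.95 Ω
  Z2: Z = jωL = j·1439·0.002 = 0 + j2.878 Ω
  Z3: Z = jωL = j·1439·0.161 = 0 + j231.7 Ω
Step 3 — With the output port shorted to ground, the output series arm Z2 runs from the junction to ground; the shunt arm Z3 also runs from the junction to ground. They appear in parallel: Z3 || Z2 = 0 + j2.842 Ω.
Step 4 — Series with input arm Z1: Z_in = Z1 + (Z3 || Z2) = 0 - j4.108 Ω = 4.108∠-90.0° Ω.
Step 5 — Source phasor: V = 6.61∠158.1° V = -6.133 + j2.465 V.
Step 6 — Ohm's law: I = V / Z_total = (-6.133 + j2.465) / (0 - j4.108) = -0.6002 - j1.493 A.
Step 7 — Convert to polar: |I| = 1.609 A, ∠I = -111.9°.

I = 1.609∠-111.9° A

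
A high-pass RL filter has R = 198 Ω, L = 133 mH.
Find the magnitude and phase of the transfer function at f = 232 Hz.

Step 1 — Angular frequency: ω = 2π·232 = 1458 rad/s.
Step 2 — Transfer function: H(jω) = jωL/(R + jωL).
Step 3 — Numerator jωL = j·193.9; denominator R + jωL = 198 + j193.9.
Step 4 — H = 0.4895 + j0.4999.
Step 5 — Magnitude: |H| = 0.6996 (-3.1 dB); phase: φ = 45.6°.

|H| = 0.6996 (-3.1 dB), φ = 45.6°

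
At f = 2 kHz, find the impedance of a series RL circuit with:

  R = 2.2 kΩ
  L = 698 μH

Step 1 — Angular frequency: ω = 2π·f = 2π·2000 = 1.257e+04 rad/s.
Step 2 — Component impedances:
  R: Z = R = 2200 Ω
  L: Z = jωL = j·1.257e+04·0.000698 = 0 + j8.771 Ω
Step 3 — Series combination: Z_total = R + L = 2200 + j8.771 Ω = 2200∠0.2° Ω.

Z = 2200 + j8.771 Ω = 2200∠0.2° Ω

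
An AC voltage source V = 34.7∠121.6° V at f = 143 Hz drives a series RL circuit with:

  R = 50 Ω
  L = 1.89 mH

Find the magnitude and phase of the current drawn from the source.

Step 1 — Angular frequency: ω = 2π·f = 2π·143 = 898.5 rad/s.
Step 2 — Component impedances:
  R: Z = R = 50 Ω
  L: Z = jωL = j·898.5·0.00189 = 0 + j1.698 Ω
Step 3 — Series combination: Z_total = R + L = 50 + j1.698 Ω = 50.03∠1.9° Ω.
Step 4 — Source phasor: V = 34.7∠121.6° V = -18.18 + j29.55 V.
Step 5 — Ohm's law: I = V / Z_total = (-18.18 + j29.55) / (50 + j1.698) = -0.3432 + j0.6028 A.
Step 6 — Convert to polar: |I| = 0.6936 A, ∠I = 119.7°.

I = 0.6936∠119.7° A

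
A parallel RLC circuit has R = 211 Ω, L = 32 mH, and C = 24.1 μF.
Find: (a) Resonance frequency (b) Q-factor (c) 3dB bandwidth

Step 1 — Resonance: ω₀ = 1/√(LC) = 1/√(0.032·2.41e-05) = 1139 rad/s.
Step 2 — f₀ = ω₀/(2π) = 181.2 Hz.
Step 3 — Parallel Q: Q = R/(ω₀L) = 211/(1139·0.032) = 5.79.
Step 4 — Bandwidth: Δω = ω₀/Q = 196.7 rad/s; BW = Δω/(2π) = 31.3 Hz.

(a) f₀ = 181.2 Hz  (b) Q = 5.79  (c) BW = 31.3 Hz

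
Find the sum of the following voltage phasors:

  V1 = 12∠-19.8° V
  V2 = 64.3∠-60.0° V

Step 1 — Convert each phasor to rectangular form:
  V1 = 12·(cos(-19.8°) + j·sin(-19.8°)) = 11.29 - j4.065 V
  V2 = 64.3·(cos(-60.0°) + j·sin(-60.0°)) = 32.15 - j55.69 V
Step 2 — Sum components: V_total = 43.44 - j59.75 V.
Step 3 — Convert to polar: |V_total| = 73.87 V, ∠V_total = -54.0°.

V_total = 73.87∠-54.0° V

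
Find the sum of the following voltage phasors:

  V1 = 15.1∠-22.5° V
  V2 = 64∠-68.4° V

Step 1 — Convert each phasor to rectangular form:
  V1 = 15.1·(cos(-22.5°) + j·sin(-22.5°)) = 13.95 - j5.779 V
  V2 = 64·(cos(-68.4°) + j·sin(-68.4°)) = 23.56 - j59.51 V
Step 2 — Sum components: V_total = 37.51 - j65.28 V.
Step 3 — Convert to polar: |V_total| = 75.29 V, ∠V_total = -60.1°.

V_total = 75.29∠-60.1° V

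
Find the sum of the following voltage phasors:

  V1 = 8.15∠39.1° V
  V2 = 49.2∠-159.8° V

Step 1 — Convert each phasor to rectangular form:
  V1 = 8.15·(cos(39.1°) + j·sin(39.1°)) = 6.325 + j5.14 V
  V2 = 49.2·(cos(-159.8°) + j·sin(-159.8°)) = -46.17 - j16.99 V
Step 2 — Sum components: V_total = -39.85 - j11.85 V.
Step 3 — Convert to polar: |V_total| = 41.57 V, ∠V_total = -163.4°.

V_total = 41.57∠-163.4° V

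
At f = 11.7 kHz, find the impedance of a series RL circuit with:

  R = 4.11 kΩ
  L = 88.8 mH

Step 1 — Angular frequency: ω = 2π·f = 2π·1.17e+04 = 7.351e+04 rad/s.
Step 2 — Component impedances:
  R: Z = R = 4110 Ω
  L: Z = jωL = j·7.351e+04·0.0888 = 0 + j6528 Ω
Step 3 — Series combination: Z_total = R + L = 4110 + j6528 Ω = 7714∠57.8° Ω.

Z = 4110 + j6528 Ω = 7714∠57.8° Ω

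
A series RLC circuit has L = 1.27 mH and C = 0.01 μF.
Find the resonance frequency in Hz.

Step 1 — Resonance condition Im(Z)=0 gives ω₀ = 1/√(LC).
Step 2 — ω₀ = 1/√(0.00127·1e-08) = 2.806e+05 rad/s.
Step 3 — f₀ = ω₀/(2π) = 4.466e+04 Hz.

f₀ = 4.466e+04 Hz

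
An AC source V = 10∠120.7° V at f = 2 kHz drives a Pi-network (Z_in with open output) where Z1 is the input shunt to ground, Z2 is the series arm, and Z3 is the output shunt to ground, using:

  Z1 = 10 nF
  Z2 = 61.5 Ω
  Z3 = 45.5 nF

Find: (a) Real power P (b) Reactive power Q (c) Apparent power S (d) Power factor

Step 1 — Angular frequency: ω = 2π·f = 2π·2000 = 1.257e+04 rad/s.
Step 2 — Component impedances:
  Z1: Z = 1/(jωC) = -j/(ω·C) = 0 - j7958 Ω
  Z2: Z = R = 61.5 Ω
  Z3: Z = 1/(jωC) = -j/(ω·C) = 0 - j1749 Ω
Step 3 — With open output, the series arm Z2 and the output shunt Z3 appear in series to ground: Z2 + Z3 = 61.5 - j1749 Ω.
Step 4 — Parallel with input shunt Z1: Z_in = Z1 || (Z2 + Z3) = 41.33 - j1434 Ω = 1435∠-88.3° Ω.
Step 5 — Source phasor: V = 10∠120.7° V = -5.105 + j8.599 V.
Step 6 — Current: I = V / Z = -0.006093 - j0.003384 A = 0.00697∠-151.0° A.
Step 7 — Complex power: S = V·I* = 0.002008 - j0.06967 VA.
Step 8 — Real power: P = Re(S) = 0.002008 W.
Step 9 — Reactive power: Q = Im(S) = -0.06967 VAR.
Step 10 — Apparent power: |S| = 0.0697 VA.
Step 11 — Power factor: PF = P/|S| = 0.02881 (leading).

(a) P = 0.002008 W  (b) Q = -0.06967 VAR  (c) S = 0.0697 VA  (d) PF = 0.02881 (leading)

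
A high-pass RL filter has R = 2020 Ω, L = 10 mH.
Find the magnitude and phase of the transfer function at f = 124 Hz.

Step 1 — Angular frequency: ω = 2π·124 = 779.1 rad/s.
Step 2 — Transfer function: H(jω) = jωL/(R + jωL).
Step 3 — Numerator jωL = j·7.791; denominator R + jωL = 2020 + j7.791.
Step 4 — H = 1.488e-05 + j0.003857.
Step 5 — Magnitude: |H| = 0.003857 (-48.3 dB); phase: φ = 89.8°.

|H| = 0.003857 (-48.3 dB), φ = 89.8°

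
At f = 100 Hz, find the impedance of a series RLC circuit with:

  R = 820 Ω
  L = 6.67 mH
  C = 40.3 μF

Step 1 — Angular frequency: ω = 2π·f = 2π·100 = 628.3 rad/s.
Step 2 — Component impedances:
  R: Z = R = 820 Ω
  L: Z = jωL = j·628.3·0.00667 = 0 + j4.191 Ω
  C: Z = 1/(jωC) = -j/(ω·C) = 0 - j39.49 Ω
Step 3 — Series combination: Z_total = R + L + C = 820 - j35.3 Ω = 820.8∠-2.5° Ω.

Z = 820 - j35.3 Ω = 820.8∠-2.5° Ω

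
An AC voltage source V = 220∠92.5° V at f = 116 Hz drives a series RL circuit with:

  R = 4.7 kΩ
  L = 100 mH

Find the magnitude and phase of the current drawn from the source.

Step 1 — Angular frequency: ω = 2π·f = 2π·116 = 728.8 rad/s.
Step 2 — Component impedances:
  R: Z = R = 4700 Ω
  L: Z = jωL = j·728.8·0.1 = 0 + j72.88 Ω
Step 3 — Series combination: Z_total = R + L = 4700 + j72.88 Ω = 4701∠0.9° Ω.
Step 4 — Source phasor: V = 220∠92.5° V = -9.596 + j219.8 V.
Step 5 — Ohm's law: I = V / Z_total = (-9.596 + j219.8) / (4700 + j72.88) = -0.001316 + j0.04678 A.
Step 6 — Convert to polar: |I| = 0.0468 A, ∠I = 91.6°.

I = 0.0468∠91.6° A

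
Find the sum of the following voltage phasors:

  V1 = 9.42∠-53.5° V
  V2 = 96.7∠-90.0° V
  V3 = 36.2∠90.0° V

Step 1 — Convert each phasor to rectangular form:
  V1 = 9.42·(cos(-53.5°) + j·sin(-53.5°)) = 5.603 - j7.572 V
  V2 = 96.7·(cos(-90.0°) + j·sin(-90.0°)) = 0 - j96.7 V
  V3 = 36.2·(cos(90.0°) + j·sin(90.0°)) = 0 + j36.2 V
Step 2 — Sum components: V_total = 5.603 - j68.07 V.
Step 3 — Convert to polar: |V_total| = 68.3 V, ∠V_total = -85.3°.

V_total = 68.3∠-85.3° V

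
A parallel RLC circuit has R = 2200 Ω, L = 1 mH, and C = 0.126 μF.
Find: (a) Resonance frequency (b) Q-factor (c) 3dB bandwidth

Step 1 — Resonance: ω₀ = 1/√(LC) = 1/√(0.001·1.26e-07) = 8.909e+04 rad/s.
Step 2 — f₀ = ω₀/(2π) = 1.418e+04 Hz.
Step 3 — Parallel Q: Q = R/(ω₀L) = 2200/(8.909e+04·0.001) = 24.69.
Step 4 — Bandwidth: Δω = ω₀/Q = 3608 rad/s; BW = Δω/(2π) = 574.2 Hz.

(a) f₀ = 1.418e+04 Hz  (b) Q = 24.69  (c) BW = 574.2 Hz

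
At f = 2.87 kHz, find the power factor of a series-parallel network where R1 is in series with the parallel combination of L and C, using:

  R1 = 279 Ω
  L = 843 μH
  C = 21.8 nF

Step 1 — Angular frequency: ω = 2π·f = 2π·2870 = 1.803e+04 rad/s.
Step 2 — Component impedances:
  R1: Z = R = 279 Ω
  L: Z = jωL = j·1.803e+04·0.000843 = 0 + j15.2 Ω
  C: Z = 1/(jωC) = -j/(ω·C) = 0 - j2544 Ω
Step 3 — Parallel branch: L || C = 1/(1/L + 1/C) = 0 + j15.29 Ω.
Step 4 — Series with R1: Z_total = R1 + (L || C) = 279 + j15.29 Ω = 279.4∠3.1° Ω.
Step 5 — Power factor: PF = cos(φ) = Re(Z)/|Z| = 279/279.42 = 0.9985.
Step 6 — Type: Im(Z) = 15.29 ⇒ lagging (phase φ = 3.1°).

PF = 0.9985 (lagging, φ = 3.1°)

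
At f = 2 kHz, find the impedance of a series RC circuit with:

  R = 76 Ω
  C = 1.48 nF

Step 1 — Angular frequency: ω = 2π·f = 2π·2000 = 1.257e+04 rad/s.
Step 2 — Component impedances:
  R: Z = R = 76 Ω
  C: Z = 1/(jωC) = -j/(ω·C) = 0 - j5.377e+04 Ω
Step 3 — Series combination: Z_total = R + C = 76 - j5.377e+04 Ω = 5.377e+04∠-89.9° Ω.

Z = 76 - j5.377e+04 Ω = 5.377e+04∠-89.9° Ω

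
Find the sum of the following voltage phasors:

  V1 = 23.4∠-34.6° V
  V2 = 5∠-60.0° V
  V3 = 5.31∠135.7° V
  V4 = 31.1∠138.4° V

Step 1 — Convert each phasor to rectangular form:
  V1 = 23.4·(cos(-34.6°) + j·sin(-34.6°)) = 19.26 - j13.29 V
  V2 = 5·(cos(-60.0°) + j·sin(-60.0°)) = 2.5 - j4.33 V
  V3 = 5.31·(cos(135.7°) + j·sin(135.7°)) = -3.8 + j3.709 V
  V4 = 31.1·(cos(138.4°) + j·sin(138.4°)) = -23.26 + j20.65 V
Step 2 — Sum components: V_total = -5.295 + j6.739 V.
Step 3 — Convert to polar: |V_total| = 8.571 V, ∠V_total = 128.2°.

V_total = 8.571∠128.2° V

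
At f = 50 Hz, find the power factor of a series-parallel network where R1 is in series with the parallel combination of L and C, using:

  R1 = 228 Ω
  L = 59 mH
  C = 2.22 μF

Step 1 — Angular frequency: ω = 2π·f = 2π·50 = 314.2 rad/s.
Step 2 — Component impedances:
  R1: Z = R = 228 Ω
  L: Z = jωL = j·314.2·0.059 = 0 + j18.54 Ω
  C: Z = 1/(jωC) = -j/(ω·C) = 0 - j1434 Ω
Step 3 — Parallel branch: L || C = 1/(1/L + 1/C) = 0 + j18.78 Ω.
Step 4 — Series with R1: Z_total = R1 + (L || C) = 228 + j18.78 Ω = 228.8∠4.7° Ω.
Step 5 — Power factor: PF = cos(φ) = Re(Z)/|Z| = 228/228.77 = 0.9966.
Step 6 — Type: Im(Z) = 18.78 ⇒ lagging (phase φ = 4.7°).

PF = 0.9966 (lagging, φ = 4.7°)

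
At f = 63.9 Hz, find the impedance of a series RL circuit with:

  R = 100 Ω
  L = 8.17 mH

Step 1 — Angular frequency: ω = 2π·f = 2π·63.9 = 401.5 rad/s.
Step 2 — Component impedances:
  R: Z = R = 100 Ω
  L: Z = jωL = j·401.5·0.00817 = 0 + j3.28 Ω
Step 3 — Series combination: Z_total = R + L = 100 + j3.28 Ω = 100.1∠1.9° Ω.

Z = 100 + j3.28 Ω = 100.1∠1.9° Ω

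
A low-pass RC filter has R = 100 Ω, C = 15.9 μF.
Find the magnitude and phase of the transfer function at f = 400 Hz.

Step 1 — Angular frequency: ω = 2π·400 = 2513 rad/s.
Step 2 — Transfer function: H(jω) = 1/(1 + jωRC).
Step 3 — Denominator: 1 + jωRC = 1 + j·2513·100·1.59e-05 = 1 + j3.996.
Step 4 — H = 0.05893 - j0.2355.
Step 5 — Magnitude: |H| = 0.2428 (-12.3 dB); phase: φ = -76.0°.

|H| = 0.2428 (-12.3 dB), φ = -76.0°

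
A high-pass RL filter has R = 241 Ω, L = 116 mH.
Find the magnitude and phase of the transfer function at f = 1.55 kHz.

Step 1 — Angular frequency: ω = 2π·1550 = 9739 rad/s.
Step 2 — Transfer function: H(jω) = jωL/(R + jωL).
Step 3 — Numerator jωL = j·1130; denominator R + jωL = 241 + j1130.
Step 4 — H = 0.9565 + j0.204.
Step 5 — Magnitude: |H| = 0.978 (-0.2 dB); phase: φ = 12.0°.

|H| = 0.978 (-0.2 dB), φ = 12.0°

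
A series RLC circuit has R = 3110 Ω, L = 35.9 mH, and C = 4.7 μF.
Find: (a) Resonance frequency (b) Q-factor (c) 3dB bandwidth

Step 1 — Resonance condition Im(Z)=0 gives ω₀ = 1/√(LC).
Step 2 — ω₀ = 1/√(0.0359·4.7e-06) = 2434 rad/s.
Step 3 — f₀ = ω₀/(2π) = 387.5 Hz.
Step 4 — Series Q: Q = ω₀L/R = 2434·0.0359/3110 = 0.0281.
Step 5 — 3dB bandwidth: Δω = ω₀/Q = 8.663e+04 rad/s; BW = Δω/(2π) = 1.379e+04 Hz.

(a) f₀ = 387.5 Hz  (b) Q = 0.0281  (c) BW = 1.379e+04 Hz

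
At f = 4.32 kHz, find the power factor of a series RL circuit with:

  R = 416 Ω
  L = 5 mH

Step 1 — Angular frequency: ω = 2π·f = 2π·4320 = 2.714e+04 rad/s.
Step 2 — Component impedances:
  R: Z = R = 416 Ω
  L: Z = jωL = j·2.714e+04·0.005 = 0 + j135.7 Ω
Step 3 — Series combination: Z_total = R + L = 416 + j135.7 Ω = 437.6∠18.1° Ω.
Step 4 — Power factor: PF = cos(φ) = Re(Z)/|Z| = 416/437.58 = 0.9507.
Step 5 — Type: Im(Z) = 135.7 ⇒ lagging (phase φ = 18.1°).

PF = 0.9507 (lagging, φ = 18.1°)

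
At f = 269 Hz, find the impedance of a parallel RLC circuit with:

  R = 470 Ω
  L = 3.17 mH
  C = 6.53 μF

Step 1 — Angular frequency: ω = 2π·f = 2π·269 = 1690 rad/s.
Step 2 — Component impedances:
  R: Z = R = 470 Ω
  L: Z = jωL = j·1690·0.00317 = 0 + j5.358 Ω
  C: Z = 1/(jωC) = -j/(ω·C) = 0 - j90.61 Ω
Step 3 — Parallel combination: 1/Z_total = 1/R + 1/L + 1/C; Z_total = 0.06899 + j5.694 Ω = 5.694∠89.3° Ω.

Z = 0.06899 + j5.694 Ω = 5.694∠89.3° Ω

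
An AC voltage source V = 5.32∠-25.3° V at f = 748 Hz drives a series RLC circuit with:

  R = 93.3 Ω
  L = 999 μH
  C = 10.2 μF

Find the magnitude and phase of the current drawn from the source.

Step 1 — Angular frequency: ω = 2π·f = 2π·748 = 4700 rad/s.
Step 2 — Component impedances:
  R: Z = R = 93.3 Ω
  L: Z = jωL = j·4700·0.000999 = 0 + j4.695 Ω
  C: Z = 1/(jωC) = -j/(ω·C) = 0 - j20.86 Ω
Step 3 — Series combination: Z_total = R + L + C = 93.3 - j16.17 Ω = 94.69∠-9.8° Ω.
Step 4 — Source phasor: V = 5.32∠-25.3° V = 4.81 - j2.274 V.
Step 5 — Ohm's law: I = V / Z_total = (4.81 - j2.274) / (93.3 - j16.17) = 0.05415 - j0.01499 A.
Step 6 — Convert to polar: |I| = 0.05618 A, ∠I = -15.5°.

I = 0.05618∠-15.5° A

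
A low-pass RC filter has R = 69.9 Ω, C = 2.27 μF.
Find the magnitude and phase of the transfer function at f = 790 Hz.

Step 1 — Angular frequency: ω = 2π·790 = 4964 rad/s.
Step 2 — Transfer function: H(jω) = 1/(1 + jωRC).
Step 3 — Denominator: 1 + jωRC = 1 + j·4964·69.9·2.27e-06 = 1 + j0.7876.
Step 4 — H = 0.6172 - j0.4861.
Step 5 — Magnitude: |H| = 0.7856 (-2.1 dB); phase: φ = -38.2°.

|H| = 0.7856 (-2.1 dB), φ = -38.2°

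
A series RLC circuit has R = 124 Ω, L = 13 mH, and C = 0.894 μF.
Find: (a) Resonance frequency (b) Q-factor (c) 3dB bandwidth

Step 1 — Resonance: ω₀ = 1/√(LC) = 1/√(0.013·8.94e-07) = 9276 rad/s.
Step 2 — f₀ = ω₀/(2π) = 1476 Hz.
Step 3 — Series Q: Q = ω₀L/R = 9276·0.013/124 = 0.9725.
Step 4 — Bandwidth: Δω = ω₀/Q = 9538 rad/s; BW = Δω/(2π) = 1518 Hz.

(a) f₀ = 1476 Hz  (b) Q = 0.9725  (c) BW = 1518 Hz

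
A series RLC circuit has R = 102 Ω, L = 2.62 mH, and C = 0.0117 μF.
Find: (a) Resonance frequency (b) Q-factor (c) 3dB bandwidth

Step 1 — Resonance condition Im(Z)=0 gives ω₀ = 1/√(LC).
Step 2 — ω₀ = 1/√(0.00262·1.17e-08) = 1.806e+05 rad/s.
Step 3 — f₀ = ω₀/(2π) = 2.875e+04 Hz.
Step 4 — Series Q: Q = ω₀L/R = 1.806e+05·0.00262/102 = 4.639.
Step 5 — 3dB bandwidth: Δω = ω₀/Q = 3.893e+04 rad/s; BW = Δω/(2π) = 6196 Hz.

(a) f₀ = 2.875e+04 Hz  (b) Q = 4.639  (c) BW = 6196 Hz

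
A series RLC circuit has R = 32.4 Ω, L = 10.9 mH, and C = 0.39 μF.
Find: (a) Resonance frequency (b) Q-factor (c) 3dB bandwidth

Step 1 — Resonance condition Im(Z)=0 gives ω₀ = 1/√(LC).
Step 2 — ω₀ = 1/√(0.0109·3.9e-07) = 1.534e+04 rad/s.
Step 3 — f₀ = ω₀/(2π) = 2441 Hz.
Step 4 — Series Q: Q = ω₀L/R = 1.534e+04·0.0109/32.4 = 5.16.
Step 5 — 3dB bandwidth: Δω = ω₀/Q = 2972 rad/s; BW = Δω/(2π) = 473.1 Hz.

(a) f₀ = 2441 Hz  (b) Q = 5.16  (c) BW = 473.1 Hz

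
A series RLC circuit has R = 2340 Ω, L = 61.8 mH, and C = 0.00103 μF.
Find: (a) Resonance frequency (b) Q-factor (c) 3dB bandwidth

Step 1 — Resonance condition Im(Z)=0 gives ω₀ = 1/√(LC).
Step 2 — ω₀ = 1/√(0.0618·1.03e-09) = 1.253e+05 rad/s.
Step 3 — f₀ = ω₀/(2π) = 1.995e+04 Hz.
Step 4 — Series Q: Q = ω₀L/R = 1.253e+05·0.0618/2340 = 3.31.
Step 5 — 3dB bandwidth: Δω = ω₀/Q = 3.786e+04 rad/s; BW = Δω/(2π) = 6026 Hz.

(a) f₀ = 1.995e+04 Hz  (b) Q = 3.31  (c) BW = 6026 Hz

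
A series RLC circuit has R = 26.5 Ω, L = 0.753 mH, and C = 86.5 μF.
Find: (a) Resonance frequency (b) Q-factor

Step 1 — Resonance condition Im(Z)=0 gives ω₀ = 1/√(LC).
Step 2 — ω₀ = 1/√(0.000753·8.65e-05) = 3918 rad/s.
Step 3 — f₀ = ω₀/(2π) = 623.6 Hz.
Step 4 — Series Q: Q = ω₀L/R = 3918·0.000753/26.5 = 0.1113.

(a) f₀ = 623.6 Hz  (b) Q = 0.1113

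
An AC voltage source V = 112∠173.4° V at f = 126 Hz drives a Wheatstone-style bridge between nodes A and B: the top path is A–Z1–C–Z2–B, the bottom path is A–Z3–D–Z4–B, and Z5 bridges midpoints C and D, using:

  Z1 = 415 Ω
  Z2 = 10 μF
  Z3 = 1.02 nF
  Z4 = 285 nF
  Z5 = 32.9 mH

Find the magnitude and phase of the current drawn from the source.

Step 1 — Angular frequency: ω = 2π·f = 2π·126 = 791.7 rad/s.
Step 2 — Component impedances:
  Z1: Z = R = 415 Ω
  Z2: Z = 1/(jωC) = -j/(ω·C) = 0 - j126.3 Ω
  Z3: Z = 1/(jωC) = -j/(ω·C) = 0 - j1.238e+06 Ω
  Z4: Z = 1/(jωC) = -j/(ω·C) = 0 - j4432 Ω
  Z5: Z = jωL = j·791.7·0.0329 = 0 + j26.05 Ω
Step 3 — Bridge requires nodal analysis (the Z5 bridge couples midpoints C and D, so the two paths cannot be reduced to a simple series/parallel combination). Setting node B to ground and injecting 1 A at node A, the 3-node admittance system at A, C, D solves to V_A = Z_AB = 415 - j122.9 Ω = 432.8∠-16.5° Ω.
Step 4 — Source phasor: V = 112∠173.4° V = -111.3 + j12.87 V.
Step 5 — Ohm's law: I = V / Z_total = (-111.3 + j12.87) / (415 - j122.9) = -0.2549 - j0.04449 A.
Step 6 — Convert to polar: |I| = 0.2588 A, ∠I = -170.1°.

I = 0.2588∠-170.1° A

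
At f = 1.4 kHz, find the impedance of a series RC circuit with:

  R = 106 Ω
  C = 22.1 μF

Step 1 — Angular frequency: ω = 2π·f = 2π·1400 = 8796 rad/s.
Step 2 — Component impedances:
  R: Z = R = 106 Ω
  C: Z = 1/(jωC) = -j/(ω·C) = 0 - j5.144 Ω
Step 3 — Series combination: Z_total = R + C = 106 - j5.144 Ω = 106.1∠-2.8° Ω.

Z = 106 - j5.144 Ω = 106.1∠-2.8° Ω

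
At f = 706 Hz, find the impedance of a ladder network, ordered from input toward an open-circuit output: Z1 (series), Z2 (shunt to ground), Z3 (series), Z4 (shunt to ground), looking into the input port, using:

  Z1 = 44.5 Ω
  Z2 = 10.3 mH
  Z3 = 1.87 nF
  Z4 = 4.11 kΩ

Step 1 — Angular frequency: ω = 2π·f = 2π·706 = 4436 rad/s.
Step 2 — Component impedances:
  Z1: Z = R = 44.5 Ω
  Z2: Z = jωL = j·4436·0.0103 = 0 + j45.69 Ω
  Z3: Z = 1/(jωC) = -j/(ω·C) = 0 - j1.206e+05 Ω
  Z4: Z = R = 4110 Ω
Step 3 — Ladder network (open output): work backward from the far end, alternating series and parallel combinations. Z_in = 44.5 + j45.71 Ω = 63.79∠45.8° Ω.

Z = 44.5 + j45.71 Ω = 63.79∠45.8° Ω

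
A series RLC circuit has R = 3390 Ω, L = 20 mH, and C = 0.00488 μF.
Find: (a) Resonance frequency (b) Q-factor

Step 1 — Resonance condition Im(Z)=0 gives ω₀ = 1/√(LC).
Step 2 — ω₀ = 1/√(0.02·4.88e-09) = 1.012e+05 rad/s.
Step 3 — f₀ = ω₀/(2π) = 1.611e+04 Hz.
Step 4 — Series Q: Q = ω₀L/R = 1.012e+05·0.02/3390 = 0.5972.

(a) f₀ = 1.611e+04 Hz  (b) Q = 0.5972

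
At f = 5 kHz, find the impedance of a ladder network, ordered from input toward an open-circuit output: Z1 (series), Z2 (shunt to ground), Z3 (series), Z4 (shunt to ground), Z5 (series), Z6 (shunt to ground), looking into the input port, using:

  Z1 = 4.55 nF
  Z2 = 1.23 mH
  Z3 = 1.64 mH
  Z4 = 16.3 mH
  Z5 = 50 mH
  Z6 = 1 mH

Step 1 — Angular frequency: ω = 2π·f = 2π·5000 = 3.142e+04 rad/s.
Step 2 — Component impedances:
  Z1: Z = 1/(jωC) = -j/(ω·C) = 0 - j6996 Ω
  Z2: Z = jωL = j·3.142e+04·0.00123 = 0 + j38.64 Ω
  Z3: Z = jωL = j·3.142e+04·0.00164 = 0 + j51.52 Ω
  Z4: Z = jωL = j·3.142e+04·0.0163 = 0 + j512.1 Ω
  Z5: Z = jωL = j·3.142e+04·0.05 = 0 + j1571 Ω
  Z6: Z = jωL = j·3.142e+04·0.001 = 0 + j31.42 Ω
Step 3 — Ladder network (open output): work backward from the far end, alternating series and parallel combinations. Z_in = 0 - j6960 Ω = 6960∠-90.0° Ω.

Z = 0 - j6960 Ω = 6960∠-90.0° Ω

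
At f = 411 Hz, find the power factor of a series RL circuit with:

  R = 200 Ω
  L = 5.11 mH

Step 1 — Angular frequency: ω = 2π·f = 2π·411 = 2582 rad/s.
Step 2 — Component impedances:
  R: Z = R = 200 Ω
  L: Z = jωL = j·2582·0.00511 = 0 + j13.2 Ω
Step 3 — Series combination: Z_total = R + L = 200 + j13.2 Ω = 200.4∠3.8° Ω.
Step 4 — Power factor: PF = cos(φ) = Re(Z)/|Z| = 200/200.435 = 0.9978.
Step 5 — Type: Im(Z) = 13.2 ⇒ lagging (phase φ = 3.8°).

PF = 0.9978 (lagging, φ = 3.8°)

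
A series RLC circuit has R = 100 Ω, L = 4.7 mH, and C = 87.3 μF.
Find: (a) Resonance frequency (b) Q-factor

Step 1 — Resonance condition Im(Z)=0 gives ω₀ = 1/√(LC).
Step 2 — ω₀ = 1/√(0.0047·8.73e-05) = 1561 rad/s.
Step 3 — f₀ = ω₀/(2π) = 248.5 Hz.
Step 4 — Series Q: Q = ω₀L/R = 1561·0.0047/100 = 0.07337.

(a) f₀ = 248.5 Hz  (b) Q = 0.07337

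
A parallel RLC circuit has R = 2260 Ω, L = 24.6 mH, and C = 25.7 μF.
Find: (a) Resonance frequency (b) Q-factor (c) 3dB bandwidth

Step 1 — Resonance: ω₀ = 1/√(LC) = 1/√(0.0246·2.57e-05) = 1258 rad/s.
Step 2 — f₀ = ω₀/(2π) = 200.2 Hz.
Step 3 — Parallel Q: Q = R/(ω₀L) = 2260/(1258·0.0246) = 73.05.
Step 4 — Bandwidth: Δω = ω₀/Q = 17.22 rad/s; BW = Δω/(2π) = 2.74 Hz.

(a) f₀ = 200.2 Hz  (b) Q = 73.05  (c) BW = 2.74 Hz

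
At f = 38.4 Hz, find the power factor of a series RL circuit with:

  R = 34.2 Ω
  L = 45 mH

Step 1 — Angular frequency: ω = 2π·f = 2π·38.4 = 241.3 rad/s.
Step 2 — Component impedances:
  R: Z = R = 34.2 Ω
  L: Z = jωL = j·241.3·0.045 = 0 + j10.86 Ω
Step 3 — Series combination: Z_total = R + L = 34.2 + j10.86 Ω = 35.88∠17.6° Ω.
Step 4 — Power factor: PF = cos(φ) = Re(Z)/|Z| = 34.2/35.882 = 0.9531.
Step 5 — Type: Im(Z) = 10.86 ⇒ lagging (phase φ = 17.6°).

PF = 0.9531 (lagging, φ = 17.6°)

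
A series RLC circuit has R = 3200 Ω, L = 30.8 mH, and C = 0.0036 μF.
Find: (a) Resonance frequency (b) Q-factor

Step 1 — Resonance condition Im(Z)=0 gives ω₀ = 1/√(LC).
Step 2 — ω₀ = 1/√(0.0308·3.6e-09) = 9.497e+04 rad/s.
Step 3 — f₀ = ω₀/(2π) = 1.511e+04 Hz.
Step 4 — Series Q: Q = ω₀L/R = 9.497e+04·0.0308/3200 = 0.9141.

(a) f₀ = 1.511e+04 Hz  (b) Q = 0.9141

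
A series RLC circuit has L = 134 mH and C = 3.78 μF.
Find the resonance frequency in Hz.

Step 1 — Resonance condition Im(Z)=0 gives ω₀ = 1/√(LC).
Step 2 — ω₀ = 1/√(0.134·3.78e-06) = 1405 rad/s.
Step 3 — f₀ = ω₀/(2π) = 223.6 Hz.

f₀ = 223.6 Hz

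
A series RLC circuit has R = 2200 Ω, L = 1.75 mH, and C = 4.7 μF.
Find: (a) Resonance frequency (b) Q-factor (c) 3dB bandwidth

Step 1 — Resonance: ω₀ = 1/√(LC) = 1/√(0.00175·4.7e-06) = 1.103e+04 rad/s.
Step 2 — f₀ = ω₀/(2π) = 1755 Hz.
Step 3 — Series Q: Q = ω₀L/R = 1.103e+04·0.00175/2200 = 0.008771.
Step 4 — Bandwidth: Δω = ω₀/Q = 1.257e+06 rad/s; BW = Δω/(2π) = 2.001e+05 Hz.

(a) f₀ = 1755 Hz  (b) Q = 0.008771  (c) BW = 2.001e+05 Hz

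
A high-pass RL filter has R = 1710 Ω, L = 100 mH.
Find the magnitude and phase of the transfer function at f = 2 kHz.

Step 1 — Angular frequency: ω = 2π·2000 = 1.257e+04 rad/s.
Step 2 — Transfer function: H(jω) = jωL/(R + jωL).
Step 3 — Numerator jωL = j·1257; denominator R + jωL = 1710 + j1257.
Step 4 — H = 0.3507 + j0.4772.
Step 5 — Magnitude: |H| = 0.5922 (-4.6 dB); phase: φ = 53.7°.

|H| = 0.5922 (-4.6 dB), φ = 53.7°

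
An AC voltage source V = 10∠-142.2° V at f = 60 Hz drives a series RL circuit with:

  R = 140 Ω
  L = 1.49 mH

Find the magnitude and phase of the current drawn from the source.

Step 1 — Angular frequency: ω = 2π·f = 2π·60 = 377 rad/s.
Step 2 — Component impedances:
  R: Z = R = 140 Ω
  L: Z = jωL = j·377·0.00149 = 0 + j0.5617 Ω
Step 3 — Series combination: Z_total = R + L = 140 + j0.5617 Ω = 140∠0.2° Ω.
Step 4 — Source phasor: V = 10∠-142.2° V = -7.902 - j6.129 V.
Step 5 — Ohm's law: I = V / Z_total = (-7.902 - j6.129) / (140 + j0.5617) = -0.05661 - j0.04355 A.
Step 6 — Convert to polar: |I| = 0.07143 A, ∠I = -142.4°.

I = 0.07143∠-142.4° A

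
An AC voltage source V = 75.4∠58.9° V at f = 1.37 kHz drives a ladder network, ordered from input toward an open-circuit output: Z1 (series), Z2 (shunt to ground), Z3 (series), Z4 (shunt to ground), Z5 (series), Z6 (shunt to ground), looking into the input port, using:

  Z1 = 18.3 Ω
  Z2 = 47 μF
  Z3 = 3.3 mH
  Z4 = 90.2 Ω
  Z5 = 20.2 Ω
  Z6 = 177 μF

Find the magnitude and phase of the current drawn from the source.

Step 1 — Angular frequency: ω = 2π·f = 2π·1370 = 8608 rad/s.
Step 2 — Component impedances:
  Z1: Z = R = 18.3 Ω
  Z2: Z = 1/(jωC) = -j/(ω·C) = 0 - j2.472 Ω
  Z3: Z = jωL = j·8608·0.0033 = 0 + j28.41 Ω
  Z4: Z = R = 90.2 Ω
  Z5: Z = R = 20.2 Ω
  Z6: Z = 1/(jωC) = -j/(ω·C) = 0 - j0.6563 Ω
Step 3 — Ladder network (open output): work backward from the far end, alternating series and parallel combinations. Z_in = 18.41 - j2.641 Ω = 18.6∠-8.2° Ω.
Step 4 — Source phasor: V = 75.4∠58.9° V = 38.95 + j64.56 V.
Step 5 — Ohm's law: I = V / Z_total = (38.95 + j64.56) / (18.41 - j2.641) = 1.58 + j3.734 A.
Step 6 — Convert to polar: |I| = 4.054 A, ∠I = 67.1°.

I = 4.054∠67.1° A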